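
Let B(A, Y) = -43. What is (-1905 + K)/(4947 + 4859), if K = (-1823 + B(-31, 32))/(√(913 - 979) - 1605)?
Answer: -1634819475/8420382782 + 311*I*√66/4210191391 ≈ -0.19415 + 6.0011e-7*I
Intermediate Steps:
K = -1866/(-1605 + I*√66) (K = (-1823 - 43)/(√(913 - 979) - 1605) = -1866/(√(-66) - 1605) = -1866/(I*√66 - 1605) = -1866/(-1605 + I*√66) ≈ 1.1626 + 0.0058847*I)
(-1905 + K)/(4947 + 4859) = (-1905 + (998310/858697 + 622*I*√66/858697))/(4947 + 4859) = (-1634819475/858697 + 622*I*√66/858697)/9806 = (-1634819475/858697 + 622*I*√66/858697)*(1/9806) = -1634819475/8420382782 + 311*I*√66/4210191391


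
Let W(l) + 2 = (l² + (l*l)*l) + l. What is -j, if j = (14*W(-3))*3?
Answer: 966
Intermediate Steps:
W(l) = -2 + l + l² + l³ (W(l) = -2 + ((l² + (l*l)*l) + l) = -2 + ((l² + l²*l) + l) = -2 + ((l² + l³) + l) = -2 + (l + l² + l³) = -2 + l + l² + l³)
j = -966 (j = (14*(-2 - 3 + (-3)² + (-3)³))*3 = (14*(-2 - 3 + 9 - 27))*3 = (14*(-23))*3 = -322*3 = -966)
-j = -1*(-966) = 966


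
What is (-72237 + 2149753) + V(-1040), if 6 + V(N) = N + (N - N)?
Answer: 2076470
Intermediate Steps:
V(N) = -6 + N (V(N) = -6 + (N + (N - N)) = -6 + (N + 0) = -6 + N)
(-72237 + 2149753) + V(-1040) = (-72237 + 2149753) + (-6 - 1040) = 2077516 - 1046 = 2076470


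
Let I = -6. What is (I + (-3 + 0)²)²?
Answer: 9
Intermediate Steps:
(I + (-3 + 0)²)² = (-6 + (-3 + 0)²)² = (-6 + (-3)²)² = (-6 + 9)² = 3² = 9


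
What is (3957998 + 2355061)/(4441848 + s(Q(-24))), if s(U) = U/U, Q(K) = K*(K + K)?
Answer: 6313059/4441849 ≈ 1.4213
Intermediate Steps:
Q(K) = 2*K**2 (Q(K) = K*(2*K) = 2*K**2)
s(U) = 1
(3957998 + 2355061)/(4441848 + s(Q(-24))) = (3957998 + 2355061)/(4441848 + 1) = 6313059/4441849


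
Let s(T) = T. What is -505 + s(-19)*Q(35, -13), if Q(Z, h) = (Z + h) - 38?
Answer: -201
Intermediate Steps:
Q(Z, h) = -38 + Z + h
-505 + s(-19)*Q(35, -13) = -505 - 19*(-38 + 35 - 13) = -505 - 19*(-16) = -505 + 304 = -201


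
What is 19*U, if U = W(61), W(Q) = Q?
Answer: 1159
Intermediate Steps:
U = 61
19*U = 19*61 = 1159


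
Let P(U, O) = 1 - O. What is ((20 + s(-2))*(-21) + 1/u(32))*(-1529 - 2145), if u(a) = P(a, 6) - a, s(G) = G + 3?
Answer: 59952332/37 ≈ 1.6203e+6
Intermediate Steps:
s(G) = 3 + G
u(a) = -5 - a (u(a) = (1 - 1*6) - a = (1 - 6) - a = -5 - a)
((20 + s(-2))*(-21) + 1/u(32))*(-1529 - 2145) = ((20 + (3 - 2))*(-21) + 1/(-5 - 1*32))*(-1529 - 2145) = ((20 + 1)*(-21) + 1/(-5 - 32))*(-3674) = (21*(-21) + 1/(-37))*(-3674) = (-441 - 1/37)*(-3674) = -16318/37*(-3674) = 59952332/37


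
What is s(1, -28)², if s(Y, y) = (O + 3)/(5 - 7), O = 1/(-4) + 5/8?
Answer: 729/256 ≈ 2.8477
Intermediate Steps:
O = 3/8 (O = 1*(-¼) + 5*(⅛) = -¼ + 5/8 = 3/8 ≈ 0.37500)
s(Y, y) = -27/16 (s(Y, y) = (3/8 + 3)/(5 - 7) = (27/8)/(-2) = (27/8)*(-½) = -27/16)
s(1, -28)² = (-27/16)² = 729/256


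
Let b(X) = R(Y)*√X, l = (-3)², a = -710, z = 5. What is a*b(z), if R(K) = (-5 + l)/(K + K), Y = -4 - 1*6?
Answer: 142*√5 ≈ 317.52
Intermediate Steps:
Y = -10 (Y = -4 - 6 = -10)
l = 9
R(K) = 2/K (R(K) = (-5 + 9)/(K + K) = 4/((2*K)) = 4*(1/(2*K)) = 2/K)
b(X) = -√X/5 (b(X) = (2/(-10))*√X = (2*(-⅒))*√X = -√X/5)
a*b(z) = -(-142)*√5 = 142*√5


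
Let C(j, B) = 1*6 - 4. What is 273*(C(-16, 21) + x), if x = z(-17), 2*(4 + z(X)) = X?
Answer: -5733/2 ≈ -2866.5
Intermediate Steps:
z(X) = -4 + X/2
C(j, B) = 2 (C(j, B) = 6 - 4 = 2)
x = -25/2 (x = -4 + (½)*(-17) = -4 - 17/2 = -25/2 ≈ -12.500)
273*(C(-16, 21) + x) = 273*(2 - 25/2) = 273*(-21/2) = -5733/2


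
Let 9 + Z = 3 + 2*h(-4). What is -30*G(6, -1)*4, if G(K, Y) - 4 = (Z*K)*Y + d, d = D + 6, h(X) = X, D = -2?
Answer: -11040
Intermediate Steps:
d = 4 (d = -2 + 6 = 4)
Z = -14 (Z = -9 + (3 + 2*(-4)) = -9 + (3 - 8) = -9 - 5 = -14)
G(K, Y) = 8 - 14*K*Y (G(K, Y) = 4 + ((-14*K)*Y + 4) = 4 + (-14*K*Y + 4) = 4 + (4 - 14*K*Y) = 8 - 14*K*Y)
-30*G(6, -1)*4 = -30*(8 - 14*6*(-1))*4 = -30*(8 + 84)*4 = -30*92*4 = -2760*4 = -11040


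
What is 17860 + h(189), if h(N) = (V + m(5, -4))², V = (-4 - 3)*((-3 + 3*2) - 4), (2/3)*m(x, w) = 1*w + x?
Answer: 71729/4 ≈ 17932.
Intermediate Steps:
m(x, w) = 3*w/2 + 3*x/2 (m(x, w) = 3*(1*w + x)/2 = 3*(w + x)/2 = 3*w/2 + 3*x/2)
V = 7 (V = -7*((-3 + 6) - 4) = -7*(3 - 4) = -7*(-1) = 7)
h(N) = 289/4 (h(N) = (7 + ((3/2)*(-4) + (3/2)*5))² = (7 + (-6 + 15/2))² = (7 + 3/2)² = (17/2)² = 289/4)
17860 + h(189) = 17860 + 289/4 = 71729/4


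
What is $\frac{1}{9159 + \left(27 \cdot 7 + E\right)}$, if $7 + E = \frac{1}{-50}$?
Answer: $\frac{50}{467049} \approx 0.00010706$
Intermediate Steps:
$E = - \frac{351}{50}$ ($E = -7 + \frac{1}{-50} = -7 - \frac{1}{50} = - \frac{351}{50} \approx -7.02$)
$\frac{1}{9159 + \left(27 \cdot 7 + E\right)} = \frac{1}{9159 + \left(27 \cdot 7 - \frac{351}{50}\right)} = \frac{1}{9159 + \left(189 - \frac{351}{50}\right)} = \frac{1}{9159 + \frac{9099}{50}} = \frac{1}{\frac{467049}{50}} = \frac{50}{467049}$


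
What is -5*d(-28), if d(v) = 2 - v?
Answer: -150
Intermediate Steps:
-5*d(-28) = -5*(2 - 1*(-28)) = -5*(2 + 28) = -5*30 = -150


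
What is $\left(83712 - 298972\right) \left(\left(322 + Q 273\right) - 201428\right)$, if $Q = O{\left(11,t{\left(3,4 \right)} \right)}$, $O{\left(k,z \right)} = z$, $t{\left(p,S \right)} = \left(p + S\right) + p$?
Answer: $42702417760$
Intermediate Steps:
$t{\left(p,S \right)} = S + 2 p$ ($t{\left(p,S \right)} = \left(S + p\right) + p = S + 2 p$)
$Q = 10$ ($Q = 4 + 2 \cdot 3 = 4 + 6 = 10$)
$\left(83712 - 298972\right) \left(\left(322 + Q 273\right) - 201428\right) = \left(83712 - 298972\right) \left(\left(322 + 10 \cdot 273\right) - 201428\right) = - 215260 \left(\left(322 + 2730\right) - 201428\right) = - 215260 \left(3052 - 201428\right) = \left(-215260\right) \left(-198376\right) = 42702417760$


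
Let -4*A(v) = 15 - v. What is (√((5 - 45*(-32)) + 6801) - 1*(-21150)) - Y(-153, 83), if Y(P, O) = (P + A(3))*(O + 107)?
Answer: 50790 + √8246 ≈ 50881.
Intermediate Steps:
A(v) = -15/4 + v/4 (A(v) = -(15 - v)/4 = -15/4 + v/4)
Y(P, O) = (-3 + P)*(107 + O) (Y(P, O) = (P + (-15/4 + (¼)*3))*(O + 107) = (P + (-15/4 + ¾))*(107 + O) = (P - 3)*(107 + O) = (-3 + P)*(107 + O))
(√((5 - 45*(-32)) + 6801) - 1*(-21150)) - Y(-153, 83) = (√((5 - 45*(-32)) + 6801) - 1*(-21150)) - (-321 - 3*83 + 107*(-153) + 83*(-153)) = (√((5 + 1440) + 6801) + 21150) - (-321 - 249 - 16371 - 12699) = (√(1445 + 6801) + 21150) - 1*(-29640) = (√8246 + 21150) + 29640 = (21150 + √8246) + 29640 = 50790 + √8246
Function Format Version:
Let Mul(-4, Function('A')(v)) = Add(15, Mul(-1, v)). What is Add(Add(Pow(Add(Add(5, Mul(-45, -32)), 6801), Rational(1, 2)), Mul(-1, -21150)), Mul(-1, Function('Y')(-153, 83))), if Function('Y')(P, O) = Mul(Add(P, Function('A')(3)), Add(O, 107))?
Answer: Add(50790, Pow(8246, Rational(1, 2))) ≈ 50881.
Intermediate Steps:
Function('A')(v) = Add(Rational(-15, 4), Mul(Rational(1, 4), v)) (Function('A')(v) = Mul(Rational(-1, 4), Add(15, Mul(-1, v))) = Add(Rational(-15, 4), Mul(Rational(1, 4), v)))
Function('Y')(P, O) = Mul(Add(-3, P), Add(107, O)) (Function('Y')(P, O) = Mul(Add(P, Add(Rational(-15, 4), Mul(Rational(1, 4), 3))), Add(O, 107)) = Mul(Add(P, Add(Rational(-15, 4), Rational(3, 4))), Add(107, O)) = Mul(Add(P, -3), Add(107, O)) = Mul(Add(-3, P), Add(107, O)))
Add(Add(Pow(Add(Add(5, Mul(-45, -32)), 6801), Rational(1, 2)), Mul(-1, -21150)), Mul(-1, Function('Y')(-153, 83))) = Add(Add(Pow(Add(Add(5, Mul(-45, -32)), 6801), Rational(1, 2)), Mul(-1, -21150)), Mul(-1, Add(-321, Mul(-3, 83), Mul(107, -153), Mul(83, -153)))) = Add(Add(Pow(Add(Add(5, 1440), 6801), Rational(1, 2)), 21150), Mul(-1, Add(-321, -249, -16371, -12699))) = Add(Add(Pow(Add(1445, 6801), Rational(1, 2)), 21150), Mul(-1, -29640)) = Add(Add(Pow(8246, Rational(1, 2)), 21150), 29640) = Add(Add(21150, Pow(8246, Rational(1, 2))), 29640) = Add(50790, Pow(8246, Rational(1, 2)))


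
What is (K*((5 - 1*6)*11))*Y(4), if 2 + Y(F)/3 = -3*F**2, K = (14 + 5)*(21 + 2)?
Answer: 721050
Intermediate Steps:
K = 437 (K = 19*23 = 437)
Y(F) = -6 - 9*F**2 (Y(F) = -6 + 3*(-3*F**2) = -6 - 9*F**2)
(K*((5 - 1*6)*11))*Y(4) = (437*((5 - 1*6)*11))*(-6 - 9*4**2) = (437*((5 - 6)*11))*(-6 - 9*16) = (437*(-1*11))*(-6 - 144) = (437*(-11))*(-150) = -4807*(-150) = 721050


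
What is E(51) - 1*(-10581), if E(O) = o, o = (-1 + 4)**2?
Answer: 10590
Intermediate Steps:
o = 9 (o = 3**2 = 9)
E(O) = 9
E(51) - 1*(-10581) = 9 - 1*(-10581) = 9 + 10581 = 10590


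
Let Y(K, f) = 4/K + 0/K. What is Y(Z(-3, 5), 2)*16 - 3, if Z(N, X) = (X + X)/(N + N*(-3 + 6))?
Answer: -399/5 ≈ -79.800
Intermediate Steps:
Z(N, X) = X/(2*N) (Z(N, X) = (2*X)/(N + N*3) = (2*X)/(N + 3*N) = (2*X)/((4*N)) = (2*X)*(1/(4*N)) = X/(2*N))
Y(K, f) = 4/K (Y(K, f) = 4/K + 0 = 4/K)
Y(Z(-3, 5), 2)*16 - 3 = (4/(((1/2)*5/(-3))))*16 - 3 = (4/(((1/2)*5*(-1/3))))*16 - 3 = (4/(-5/6))*16 - 3 = (4*(-6/5))*16 - 3 = -24/5*16 - 3 = -384/5 - 3 = -399/5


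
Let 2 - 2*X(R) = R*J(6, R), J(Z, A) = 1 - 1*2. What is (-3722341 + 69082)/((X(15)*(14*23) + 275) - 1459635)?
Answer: 1217753/485541 ≈ 2.5080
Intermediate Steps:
J(Z, A) = -1 (J(Z, A) = 1 - 2 = -1)
X(R) = 1 + R/2 (X(R) = 1 - R*(-1)/2 = 1 - (-1)*R/2 = 1 + R/2)
(-3722341 + 69082)/((X(15)*(14*23) + 275) - 1459635) = (-3722341 + 69082)/(((1 + (½)*15)*(14*23) + 275) - 1459635) = -3653259/(((1 + 15/2)*322 + 275) - 1459635) = -3653259/(((17/2)*322 + 275) - 1459635) = -3653259/((2737 + 275) - 1459635) = -3653259/(3012 - 1459635) = -3653259/(-1456623) = -3653259*(-1/1456623) = 1217753/485541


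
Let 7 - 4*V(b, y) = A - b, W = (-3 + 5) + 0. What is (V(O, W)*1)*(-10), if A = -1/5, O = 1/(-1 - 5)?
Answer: -211/12 ≈ -17.583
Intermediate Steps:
W = 2 (W = 2 + 0 = 2)
O = -⅙ (O = 1/(-6) = -⅙ ≈ -0.16667)
A = -⅕ (A = -1*⅕ = -⅕ ≈ -0.20000)
V(b, y) = 9/5 + b/4 (V(b, y) = 7/4 - (-⅕ - b)/4 = 7/4 + (1/20 + b/4) = 9/5 + b/4)
(V(O, W)*1)*(-10) = ((9/5 + (¼)*(-⅙))*1)*(-10) = ((9/5 - 1/24)*1)*(-10) = ((211/120)*1)*(-10) = (211/120)*(-10) = -211/12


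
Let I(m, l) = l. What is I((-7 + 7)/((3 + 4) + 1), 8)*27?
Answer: 216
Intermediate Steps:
I((-7 + 7)/((3 + 4) + 1), 8)*27 = 8*27 = 216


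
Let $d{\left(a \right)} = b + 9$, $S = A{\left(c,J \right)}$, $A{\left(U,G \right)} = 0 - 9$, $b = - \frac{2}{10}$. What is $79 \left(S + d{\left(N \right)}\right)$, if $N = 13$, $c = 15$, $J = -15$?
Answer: $- \frac{79}{5} \approx -15.8$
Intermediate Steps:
$b = - \frac{1}{5}$ ($b = \left(-2\right) \frac{1}{10} = - \frac{1}{5} \approx -0.2$)
$A{\left(U,G \right)} = -9$
$S = -9$
$d{\left(a \right)} = \frac{44}{5}$ ($d{\left(a \right)} = - \frac{1}{5} + 9 = \frac{44}{5}$)
$79 \left(S + d{\left(N \right)}\right) = 79 \left(-9 + \frac{44}{5}\right) = 79 \left(- \frac{1}{5}\right) = - \frac{79}{5}$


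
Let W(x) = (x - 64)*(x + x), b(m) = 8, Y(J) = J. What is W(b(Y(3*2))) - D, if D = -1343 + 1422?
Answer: -975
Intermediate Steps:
D = 79
W(x) = 2*x*(-64 + x) (W(x) = (-64 + x)*(2*x) = 2*x*(-64 + x))
W(b(Y(3*2))) - D = 2*8*(-64 + 8) - 1*79 = 2*8*(-56) - 79 = -896 - 79 = -975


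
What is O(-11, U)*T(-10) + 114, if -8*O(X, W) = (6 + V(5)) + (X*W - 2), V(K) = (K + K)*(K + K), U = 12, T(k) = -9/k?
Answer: 2343/20 ≈ 117.15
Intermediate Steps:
V(K) = 4*K² (V(K) = (2*K)*(2*K) = 4*K²)
O(X, W) = -13 - W*X/8 (O(X, W) = -((6 + 4*5²) + (X*W - 2))/8 = -((6 + 4*25) + (W*X - 2))/8 = -((6 + 100) + (-2 + W*X))/8 = -(106 + (-2 + W*X))/8 = -(104 + W*X)/8 = -13 - W*X/8)
O(-11, U)*T(-10) + 114 = (-13 - ⅛*12*(-11))*(-9/(-10)) + 114 = (-13 + 33/2)*(-9*(-⅒)) + 114 = (7/2)*(9/10) + 114 = 63/20 + 114 = 2343/20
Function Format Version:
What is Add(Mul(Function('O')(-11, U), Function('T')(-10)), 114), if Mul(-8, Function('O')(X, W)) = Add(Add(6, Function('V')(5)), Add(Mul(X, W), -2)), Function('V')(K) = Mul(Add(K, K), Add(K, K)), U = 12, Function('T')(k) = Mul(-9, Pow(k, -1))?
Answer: Rational(2343, 20) ≈ 117.15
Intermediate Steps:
Function('V')(K) = Mul(4, Pow(K, 2)) (Function('V')(K) = Mul(Mul(2, K), Mul(2, K)) = Mul(4, Pow(K, 2)))
Function('O')(X, W) = Add(-13, Mul(Rational(-1, 8), W, X)) (Function('O')(X, W) = Mul(Rational(-1, 8), Add(Add(6, Mul(4, Pow(5, 2))), Add(Mul(X, W), -2))) = Mul(Rational(-1, 8), Add(Add(6, Mul(4, 25)), Add(Mul(W, X), -2))) = Mul(Rational(-1, 8), Add(Add(6, 100), Add(-2, Mul(W, X)))) = Mul(Rational(-1, 8), Add(106, Add(-2, Mul(W, X)))) = Mul(Rational(-1, 8), Add(104, Mul(W, X))) = Add(-13, Mul(Rational(-1, 8), W, X)))
Add(Mul(Function('O')(-11, U), Function('T')(-10)), 114) = Add(Mul(Add(-13, Mul(Rational(-1, 8), 12, -11)), Mul(-9, Pow(-10, -1))), 114) = Add(Mul(Add(-13, Rational(33, 2)), Mul(-9, Rational(-1, 10))), 114) = Add(Mul(Rational(7, 2), Rational(9, 10)), 114) = Add(Rational(63, 20), 114) = Rational(2343, 20)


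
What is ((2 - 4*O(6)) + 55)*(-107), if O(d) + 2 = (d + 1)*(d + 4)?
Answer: 23005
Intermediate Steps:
O(d) = -2 + (1 + d)*(4 + d) (O(d) = -2 + (d + 1)*(d + 4) = -2 + (1 + d)*(4 + d))
((2 - 4*O(6)) + 55)*(-107) = ((2 - 4*(2 + 6² + 5*6)) + 55)*(-107) = ((2 - 4*(2 + 36 + 30)) + 55)*(-107) = ((2 - 4*68) + 55)*(-107) = ((2 - 272) + 55)*(-107) = (-270 + 55)*(-107) = -215*(-107) = 23005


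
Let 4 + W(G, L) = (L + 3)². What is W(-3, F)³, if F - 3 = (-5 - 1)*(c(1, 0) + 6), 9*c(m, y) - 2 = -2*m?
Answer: 719323136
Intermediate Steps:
c(m, y) = 2/9 - 2*m/9 (c(m, y) = 2/9 + (-2*m)/9 = 2/9 - 2*m/9)
F = -33 (F = 3 + (-5 - 1)*((2/9 - 2/9*1) + 6) = 3 - 6*((2/9 - 2/9) + 6) = 3 - 6*(0 + 6) = 3 - 6*6 = 3 - 36 = -33)
W(G, L) = -4 + (3 + L)² (W(G, L) = -4 + (L + 3)² = -4 + (3 + L)²)
W(-3, F)³ = (-4 + (3 - 33)²)³ = (-4 + (-30)²)³ = (-4 + 900)³ = 896³ = 719323136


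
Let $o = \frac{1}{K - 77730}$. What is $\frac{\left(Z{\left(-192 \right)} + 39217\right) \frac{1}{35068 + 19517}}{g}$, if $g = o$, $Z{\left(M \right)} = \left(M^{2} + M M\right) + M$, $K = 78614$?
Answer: $\frac{99673652}{54585} \approx 1826.0$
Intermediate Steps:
$Z{\left(M \right)} = M + 2 M^{2}$ ($Z{\left(M \right)} = \left(M^{2} + M^{2}\right) + M = 2 M^{2} + M = M + 2 M^{2}$)
$o = \frac{1}{884}$ ($o = \frac{1}{78614 - 77730} = \frac{1}{884} \approx 0.0011312$)
$g = \frac{1}{884} \approx 0.0011312$
$\frac{\left(Z{\left(-192 \right)} + 39217\right) \frac{1}{35068 + 19517}}{g} = \frac{- 192 \left(1 + 2 \left(-192\right)\right) + 39217}{35068 + 19517} \frac{1}{\frac{1}{884}} = \frac{- 192 \left(1 - 384\right) + 39217}{54585} \cdot 884 = \left(\left(-192\right) \left(-383\right) + 39217\right) \frac{1}{54585} \cdot 884 = \left(73536 + 39217\right) \frac{1}{54585} \cdot 884 = 112753 \cdot \frac{1}{54585} \cdot 884 = \frac{112753}{54585} \cdot 884 = \frac{99673652}{54585}$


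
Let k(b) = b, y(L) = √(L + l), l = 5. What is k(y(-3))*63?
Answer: 63*√2 ≈ 89.095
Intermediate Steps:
y(L) = √(5 + L) (y(L) = √(L + 5) = √(5 + L))
k(y(-3))*63 = √(5 - 3)*63 = √2*63 = 63*√2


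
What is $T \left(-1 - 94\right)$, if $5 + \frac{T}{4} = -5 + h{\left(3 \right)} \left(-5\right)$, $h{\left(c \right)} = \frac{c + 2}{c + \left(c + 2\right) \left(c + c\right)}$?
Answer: $\frac{134900}{33} \approx 4087.9$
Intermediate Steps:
$h{\left(c \right)} = \frac{2 + c}{c + 2 c \left(2 + c\right)}$ ($h{\left(c \right)} = \frac{2 + c}{c + \left(2 + c\right) 2 c} = \frac{2 + c}{c + 2 c \left(2 + c\right)}$)
$T = - \frac{1420}{33}$ ($T = -20 + 4 \left(-5 + \frac{2 + 3}{3 \left(5 + 2 \cdot 3\right)} \left(-5\right)\right) = -20 + 4 \left(-5 + \frac{1}{3} \frac{1}{5 + 6} \cdot 5 \left(-5\right)\right) = -20 + 4 \left(-5 + \frac{1}{3} \cdot \frac{1}{11} \cdot 5 \left(-5\right)\right) = -20 + 4 \left(-5 + \frac{5}{33} \left(-5\right)\right) = -20 + 4 \left(-5 - \frac{25}{33}\right) = -20 + 4 \left(- \frac{190}{33}\right) = -20 - \frac{760}{33} = - \frac{1420}{33} \approx -43.03$)
$T \left(-1 - 94\right) = - \frac{1420 \left(-1 - 94\right)}{33} = \left(- \frac{1420}{33}\right) \left(-95\right) = \frac{134900}{33}$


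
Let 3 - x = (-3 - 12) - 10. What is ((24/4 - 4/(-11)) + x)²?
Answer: 142884/121 ≈ 1180.9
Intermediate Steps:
x = 28 (x = 3 - ((-3 - 12) - 10) = 3 - (-15 - 10) = 3 - 1*(-25) = 3 + 25 = 28)
((24/4 - 4/(-11)) + x)² = ((24/4 - 4/(-11)) + 28)² = ((24*(¼) - 4*(-1/11)) + 28)² = ((6 + 4/11) + 28)² = (70/11 + 28)² = (378/11)² = 142884/121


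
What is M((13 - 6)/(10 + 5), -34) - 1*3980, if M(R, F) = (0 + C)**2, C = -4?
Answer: -3964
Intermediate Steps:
M(R, F) = 16 (M(R, F) = (0 - 4)**2 = (-4)**2 = 16)
M((13 - 6)/(10 + 5), -34) - 1*3980 = 16 - 1*3980 = 16 - 3980 = -3964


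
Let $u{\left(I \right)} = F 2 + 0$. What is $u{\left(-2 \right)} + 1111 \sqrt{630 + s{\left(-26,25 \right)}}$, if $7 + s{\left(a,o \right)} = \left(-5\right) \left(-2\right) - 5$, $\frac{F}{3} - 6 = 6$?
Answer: $72 + 2222 \sqrt{157} \approx 27914.0$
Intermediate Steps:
$F = 36$ ($F = 18 + 3 \cdot 6 = 18 + 18 = 36$)
$u{\left(I \right)} = 72$ ($u{\left(I \right)} = 36 \cdot 2 + 0 = 72 + 0 = 72$)
$s{\left(a,o \right)} = -2$ ($s{\left(a,o \right)} = -7 - -5 = -7 + \left(10 - 5\right) = -7 + 5 = -2$)
$u{\left(-2 \right)} + 1111 \sqrt{630 + s{\left(-26,25 \right)}} = 72 + 1111 \sqrt{630 - 2} = 72 + 1111 \sqrt{628} = 72 + 1111 \cdot 2 \sqrt{157} = 72 + 2222 \sqrt{157}$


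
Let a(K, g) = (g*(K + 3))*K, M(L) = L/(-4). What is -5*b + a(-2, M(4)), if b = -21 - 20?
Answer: 207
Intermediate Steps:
b = -41
M(L) = -L/4 (M(L) = L*(-¼) = -L/4)
a(K, g) = K*g*(3 + K) (a(K, g) = (g*(3 + K))*K = K*g*(3 + K))
-5*b + a(-2, M(4)) = -5*(-41) - 2*(-¼*4)*(3 - 2) = 205 - 2*(-1)*1 = 205 + 2 = 207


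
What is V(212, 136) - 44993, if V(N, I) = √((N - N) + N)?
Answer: -44993 + 2*√53 ≈ -44978.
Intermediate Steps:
V(N, I) = √N (V(N, I) = √(0 + N) = √N)
V(212, 136) - 44993 = √212 - 44993 = 2*√53 - 44993 = -44993 + 2*√53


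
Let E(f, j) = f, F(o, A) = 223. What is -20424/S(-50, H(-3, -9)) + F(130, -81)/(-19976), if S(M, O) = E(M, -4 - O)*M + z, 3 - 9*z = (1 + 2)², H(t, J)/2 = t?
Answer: -26644381/3256088 ≈ -8.1829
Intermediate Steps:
H(t, J) = 2*t
z = -⅔ (z = ⅓ - (1 + 2)²/9 = ⅓ - ⅑*3² = ⅓ - ⅑*9 = ⅓ - 1 = -⅔ ≈ -0.66667)
S(M, O) = -⅔ + M² (S(M, O) = M*M - ⅔ = M² - ⅔ = -⅔ + M²)
-20424/S(-50, H(-3, -9)) + F(130, -81)/(-19976) = -20424/(-⅔ + (-50)²) + 223/(-19976) = -20424/(-⅔ + 2500) + 223*(-1/19976) = -20424/7498/3 - 223/19976 = -20424*3/7498 - 223/19976 = -1332/163 - 223/19976 = -26644381/3256088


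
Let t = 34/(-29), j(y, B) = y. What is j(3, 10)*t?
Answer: -102/29 ≈ -3.5172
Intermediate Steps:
t = -34/29 (t = 34*(-1/29) = -34/29 ≈ -1.1724)
j(3, 10)*t = 3*(-34/29) = -102/29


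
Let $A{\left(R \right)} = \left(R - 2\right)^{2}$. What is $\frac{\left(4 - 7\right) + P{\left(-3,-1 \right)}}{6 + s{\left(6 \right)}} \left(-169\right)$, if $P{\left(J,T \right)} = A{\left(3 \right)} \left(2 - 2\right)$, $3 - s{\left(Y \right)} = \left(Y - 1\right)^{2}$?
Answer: $- \frac{507}{16} \approx -31.688$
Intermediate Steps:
$A{\left(R \right)} = \left(-2 + R\right)^{2}$
$s{\left(Y \right)} = 3 - \left(-1 + Y\right)^{2}$ ($s{\left(Y \right)} = 3 - \left(Y - 1\right)^{2} = 3 - \left(-1 + Y\right)^{2}$)
$P{\left(J,T \right)} = 0$ ($P{\left(J,T \right)} = \left(-2 + 3\right)^{2} \left(2 - 2\right) = 1^{2} \cdot 0 = 1 \cdot 0 = 0$)
$\frac{\left(4 - 7\right) + P{\left(-3,-1 \right)}}{6 + s{\left(6 \right)}} \left(-169\right) = \frac{\left(4 - 7\right) + 0}{6 + \left(3 - \left(-1 + 6\right)^{2}\right)} \left(-169\right) = \frac{\left(4 - 7\right) + 0}{6 + \left(3 - 5^{2}\right)} \left(-169\right) = \frac{-3 + 0}{6 + \left(3 - 25\right)} \left(-169\right) = - \frac{3}{6 + \left(3 - 25\right)} \left(-169\right) = - \frac{3}{6 - 22} \left(-169\right) = - \frac{3}{-16} \left(-169\right) = \left(-3\right) \left(- \frac{1}{16}\right) \left(-169\right) = \frac{3}{16} \left(-169\right) = - \frac{507}{16}$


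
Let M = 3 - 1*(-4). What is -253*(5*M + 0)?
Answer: -8855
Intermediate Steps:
M = 7 (M = 3 + 4 = 7)
-253*(5*M + 0) = -253*(5*7 + 0) = -253*(35 + 0) = -253*35 = -8855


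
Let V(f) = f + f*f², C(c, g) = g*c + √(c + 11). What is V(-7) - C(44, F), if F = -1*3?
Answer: -218 - √55 ≈ -225.42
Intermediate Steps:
F = -3
C(c, g) = √(11 + c) + c*g (C(c, g) = c*g + √(11 + c) = √(11 + c) + c*g)
V(f) = f + f³
V(-7) - C(44, F) = (-7 + (-7)³) - (√(11 + 44) + 44*(-3)) = (-7 - 343) - (√55 - 132) = -350 - (-132 + √55) = -350 + (132 - √55) = -218 - √55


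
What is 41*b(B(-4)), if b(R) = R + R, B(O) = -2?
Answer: -164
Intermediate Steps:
b(R) = 2*R
41*b(B(-4)) = 41*(2*(-2)) = 41*(-4) = -164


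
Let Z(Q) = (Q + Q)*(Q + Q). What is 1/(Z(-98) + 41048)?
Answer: 1/79464 ≈ 1.2584e-5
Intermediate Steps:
Z(Q) = 4*Q² (Z(Q) = (2*Q)*(2*Q) = 4*Q²)
1/(Z(-98) + 41048) = 1/(4*(-98)² + 41048) = 1/(4*9604 + 41048) = 1/(38416 + 41048) = 1/79464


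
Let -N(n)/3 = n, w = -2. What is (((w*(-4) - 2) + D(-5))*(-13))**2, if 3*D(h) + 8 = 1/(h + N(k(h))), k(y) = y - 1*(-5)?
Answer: 405769/225 ≈ 1803.4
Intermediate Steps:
k(y) = 5 + y (k(y) = y + 5 = 5 + y)
N(n) = -3*n
D(h) = -8/3 + 1/(3*(-15 - 2*h)) (D(h) = -8/3 + 1/(3*(h - 3*(5 + h))) = -8/3 + 1/(3*(h + (-15 - 3*h))) = -8/3 + 1/(3*(-15 - 2*h)))
(((w*(-4) - 2) + D(-5))*(-13))**2 = (((-2*(-4) - 2) + (121 + 16*(-5))/(3*(-15 - 2*(-5))))*(-13))**2 = (((8 - 2) + (121 - 80)/(3*(-15 + 10)))*(-13))**2 = ((6 + (1/3)*41/(-5))*(-13))**2 = ((6 + (1/3)*(-1/5)*41)*(-13))**2 = ((6 - 41/15)*(-13))**2 = ((49/15)*(-13))**2 = (-637/15)**2 = 405769/225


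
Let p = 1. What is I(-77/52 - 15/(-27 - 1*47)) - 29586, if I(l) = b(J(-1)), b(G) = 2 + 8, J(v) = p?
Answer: -29576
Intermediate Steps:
J(v) = 1
b(G) = 10
I(l) = 10
I(-77/52 - 15/(-27 - 1*47)) - 29586 = 10 - 29586 = -29576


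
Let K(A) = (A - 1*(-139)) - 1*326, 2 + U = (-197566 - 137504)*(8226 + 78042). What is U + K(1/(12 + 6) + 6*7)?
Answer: -520304740325/18 ≈ -2.8906e+10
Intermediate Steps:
U = -28905818762 (U = -2 + (-197566 - 137504)*(8226 + 78042) = -2 - 335070*86268 = -2 - 28905818760 = -28905818762)
K(A) = -187 + A (K(A) = (A + 139) - 326 = (139 + A) - 326 = -187 + A)
U + K(1/(12 + 6) + 6*7) = -28905818762 + (-187 + (1/(12 + 6) + 6*7)) = -28905818762 + (-187 + (1/18 + 42)) = -28905818762 + (-187 + 757/18) = -28905818762 - 2609/18 = -520304740325/18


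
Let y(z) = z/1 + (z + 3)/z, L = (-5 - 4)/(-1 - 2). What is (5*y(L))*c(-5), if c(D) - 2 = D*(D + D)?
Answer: 1300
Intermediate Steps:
c(D) = 2 + 2*D**2 (c(D) = 2 + D*(D + D) = 2 + D*(2*D) = 2 + 2*D**2)
L = 3 (L = -9/(-3) = -9*(-1/3) = 3)
y(z) = z + (3 + z)/z (y(z) = z*1 + (3 + z)/z = z + (3 + z)/z)
(5*y(L))*c(-5) = (5*(1 + 3 + 3/3))*(2 + 2*(-5)**2) = (5*(1 + 3 + 3*(1/3)))*(2 + 2*25) = (5*(1 + 3 + 1))*(2 + 50) = (5*5)*52 = 25*52 = 1300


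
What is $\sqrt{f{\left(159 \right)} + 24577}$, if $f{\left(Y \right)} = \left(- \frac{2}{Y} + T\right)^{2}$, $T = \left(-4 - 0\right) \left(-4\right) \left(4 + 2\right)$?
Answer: $\frac{\sqrt{854259781}}{159} \approx 183.82$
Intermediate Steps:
$T = 96$ ($T = \left(-4 + 0\right) \left(-4\right) 6 = \left(-4\right) \left(-4\right) 6 = 16 \cdot 6 = 96$)
$f{\left(Y \right)} = \left(96 - \frac{2}{Y}\right)^{2}$ ($f{\left(Y \right)} = \left(- \frac{2}{Y} + 96\right)^{2} = \left(96 - \frac{2}{Y}\right)^{2}$)
$\sqrt{f{\left(159 \right)} + 24577} = \sqrt{\frac{4 \left(-1 + 48 \cdot 159\right)^{2}}{25281} + 24577} = \sqrt{4 \cdot \frac{1}{25281} \left(-1 + 7632\right)^{2} + 24577} = \sqrt{4 \cdot \frac{1}{25281} \cdot 7631^{2} + 24577} = \sqrt{4 \cdot \frac{1}{25281} \cdot 58232161 + 24577} = \sqrt{\frac{232928644}{25281} + 24577} = \sqrt{\frac{854259781}{25281}} = \frac{\sqrt{854259781}}{159}$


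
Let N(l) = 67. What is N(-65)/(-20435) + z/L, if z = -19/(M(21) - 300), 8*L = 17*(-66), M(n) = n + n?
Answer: -83959/22072545 ≈ -0.0038038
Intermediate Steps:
M(n) = 2*n
L = -561/4 (L = (17*(-66))/8 = (⅛)*(-1122) = -561/4 ≈ -140.25)
z = 19/258 (z = -19/(2*21 - 300) = -19/(42 - 300) = -19/(-258) = -1/258*(-19) = 19/258 ≈ 0.073643)
N(-65)/(-20435) + z/L = 67/(-20435) + 19/(258*(-561/4)) = 67*(-1/20435) + (19/258)*(-4/561) = -1/305 - 38/72369 = -83959/22072545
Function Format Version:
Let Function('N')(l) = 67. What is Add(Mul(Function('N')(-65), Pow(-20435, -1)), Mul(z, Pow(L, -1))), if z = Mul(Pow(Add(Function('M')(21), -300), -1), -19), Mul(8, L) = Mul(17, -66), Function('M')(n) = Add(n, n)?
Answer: Rational(-83959, 22072545) ≈ -0.0038038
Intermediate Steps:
Function('M')(n) = Mul(2, n)
L = Rational(-561, 4) (L = Mul(Rational(1, 8), Mul(17, -66)) = Mul(Rational(1, 8), -1122) = Rational(-561, 4) ≈ -140.25)
z = Rational(19, 258) (z = Mul(Pow(Add(Mul(2, 21), -300), -1), -19) = Mul(Pow(Add(42, -300), -1), -19) = Mul(Pow(-258, -1), -19) = Mul(Rational(-1, 258), -19) = Rational(19, 258) ≈ 0.073643)
Add(Mul(Function('N')(-65), Pow(-20435, -1)), Mul(z, Pow(L, -1))) = Add(Mul(67, Pow(-20435, -1)), Mul(Rational(19, 258), Pow(Rational(-561, 4), -1))) = Add(Mul(67, Rational(-1, 20435)), Mul(Rational(19, 258), Rational(-4, 561))) = Add(Rational(-1, 305), Rational(-38, 72369)) = Rational(-83959, 22072545)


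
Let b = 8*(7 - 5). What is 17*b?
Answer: 272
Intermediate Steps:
b = 16 (b = 8*2 = 16)
17*b = 17*16 = 272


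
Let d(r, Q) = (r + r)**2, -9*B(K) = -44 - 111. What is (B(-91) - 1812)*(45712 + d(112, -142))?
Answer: -1548878864/9 ≈ -1.7210e+8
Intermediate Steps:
B(K) = 155/9 (B(K) = -(-44 - 111)/9 = -1/9*(-155) = 155/9)
d(r, Q) = 4*r**2 (d(r, Q) = (2*r)**2 = 4*r**2)
(B(-91) - 1812)*(45712 + d(112, -142)) = (155/9 - 1812)*(45712 + 4*112**2) = -16153*(45712 + 4*12544)/9 = -16153*(45712 + 50176)/9 = -16153/9*95888 = -1548878864/9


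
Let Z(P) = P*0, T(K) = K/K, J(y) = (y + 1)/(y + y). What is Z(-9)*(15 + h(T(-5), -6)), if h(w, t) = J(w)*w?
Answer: 0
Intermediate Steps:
J(y) = (1 + y)/(2*y) (J(y) = (1 + y)/((2*y)) = (1 + y)*(1/(2*y)) = (1 + y)/(2*y))
T(K) = 1
Z(P) = 0
h(w, t) = 1/2 + w/2 (h(w, t) = ((1 + w)/(2*w))*w = 1/2 + w/2)
Z(-9)*(15 + h(T(-5), -6)) = 0*(15 + (1/2 + (1/2)*1)) = 0*(15 + (1/2 + 1/2)) = 0*(15 + 1) = 0*16 = 0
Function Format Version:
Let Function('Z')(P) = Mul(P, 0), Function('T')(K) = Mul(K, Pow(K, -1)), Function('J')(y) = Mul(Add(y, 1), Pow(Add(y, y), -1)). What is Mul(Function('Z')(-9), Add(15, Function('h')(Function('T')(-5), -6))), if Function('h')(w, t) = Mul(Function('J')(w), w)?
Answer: 0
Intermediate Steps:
Function('J')(y) = Mul(Rational(1, 2), Pow(y, -1), Add(1, y)) (Function('J')(y) = Mul(Add(1, y), Pow(Mul(2, y), -1)) = Mul(Add(1, y), Mul(Rational(1, 2), Pow(y, -1))) = Mul(Rational(1, 2), Pow(y, -1), Add(1, y)))
Function('T')(K) = 1
Function('Z')(P) = 0
Function('h')(w, t) = Add(Rational(1, 2), Mul(Rational(1, 2), w)) (Function('h')(w, t) = Mul(Mul(Rational(1, 2), Pow(w, -1), Add(1, w)), w) = Add(Rational(1, 2), Mul(Rational(1, 2), w)))
Mul(Function('Z')(-9), Add(15, Function('h')(Function('T')(-5), -6))) = Mul(0, Add(15, Add(Rational(1, 2), Mul(Rational(1, 2), 1)))) = Mul(0, Add(15, Add(Rational(1, 2), Rational(1, 2)))) = Mul(0, Add(15, 1)) = Mul(0, 16) = 0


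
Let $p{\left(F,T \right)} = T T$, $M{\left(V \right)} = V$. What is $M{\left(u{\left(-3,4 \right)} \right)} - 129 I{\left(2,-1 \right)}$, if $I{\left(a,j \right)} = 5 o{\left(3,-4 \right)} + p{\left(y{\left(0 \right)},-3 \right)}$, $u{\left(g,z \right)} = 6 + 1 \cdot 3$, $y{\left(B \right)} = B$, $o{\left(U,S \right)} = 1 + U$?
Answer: $-3732$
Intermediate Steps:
$u{\left(g,z \right)} = 9$ ($u{\left(g,z \right)} = 6 + 3 = 9$)
$p{\left(F,T \right)} = T^{2}$
$I{\left(a,j \right)} = 29$ ($I{\left(a,j \right)} = 5 \left(1 + 3\right) + \left(-3\right)^{2} = 5 \cdot 4 + 9 = 20 + 9 = 29$)
$M{\left(u{\left(-3,4 \right)} \right)} - 129 I{\left(2,-1 \right)} = 9 - 3741 = -3732$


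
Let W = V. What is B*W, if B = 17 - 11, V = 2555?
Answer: 15330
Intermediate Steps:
W = 2555
B = 6
B*W = 6*2555 = 15330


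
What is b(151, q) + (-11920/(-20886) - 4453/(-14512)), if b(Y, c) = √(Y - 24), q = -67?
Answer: 132994199/151548816 + √127 ≈ 12.147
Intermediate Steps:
b(Y, c) = √(-24 + Y)
b(151, q) + (-11920/(-20886) - 4453/(-14512)) = √(-24 + 151) + (-11920/(-20886) - 4453/(-14512)) = √127 + (-11920*(-1/20886) - 4453*(-1/14512)) = √127 + (5960/10443 + 4453/14512) = √127 + 132994199/151548816 = 132994199/151548816 + √127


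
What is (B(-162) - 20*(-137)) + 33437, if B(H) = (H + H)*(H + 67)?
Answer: 66957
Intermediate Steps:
B(H) = 2*H*(67 + H) (B(H) = (2*H)*(67 + H) = 2*H*(67 + H))
(B(-162) - 20*(-137)) + 33437 = (2*(-162)*(67 - 162) - 20*(-137)) + 33437 = (2*(-162)*(-95) + 2740) + 33437 = (30780 + 2740) + 33437 = 33520 + 33437 = 66957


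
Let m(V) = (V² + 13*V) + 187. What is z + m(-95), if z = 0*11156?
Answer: 7977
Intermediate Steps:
z = 0
m(V) = 187 + V² + 13*V
z + m(-95) = 0 + (187 + (-95)² + 13*(-95)) = 0 + (187 + 9025 - 1235) = 0 + 7977 = 7977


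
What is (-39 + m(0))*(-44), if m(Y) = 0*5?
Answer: 1716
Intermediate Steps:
m(Y) = 0
(-39 + m(0))*(-44) = (-39 + 0)*(-44) = -39*(-44) = 1716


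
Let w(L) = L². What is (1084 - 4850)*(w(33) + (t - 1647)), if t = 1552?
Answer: -3743404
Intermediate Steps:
(1084 - 4850)*(w(33) + (t - 1647)) = (1084 - 4850)*(33² + (1552 - 1647)) = -3766*(1089 - 95) = -3766*994 = -3743404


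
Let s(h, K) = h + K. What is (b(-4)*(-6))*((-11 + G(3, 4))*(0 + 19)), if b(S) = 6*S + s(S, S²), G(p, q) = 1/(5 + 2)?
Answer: -103968/7 ≈ -14853.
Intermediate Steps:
s(h, K) = K + h
G(p, q) = ⅐ (G(p, q) = 1/7 = ⅐)
b(S) = S² + 7*S (b(S) = 6*S + (S² + S) = 6*S + (S + S²) = S² + 7*S)
(b(-4)*(-6))*((-11 + G(3, 4))*(0 + 19)) = (-4*(7 - 4)*(-6))*((-11 + ⅐)*(0 + 19)) = (-4*3*(-6))*(-76/7*19) = -12*(-6)*(-1444/7) = 72*(-1444/7) = -103968/7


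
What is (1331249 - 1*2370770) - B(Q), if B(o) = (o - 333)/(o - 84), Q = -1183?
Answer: -1317074623/1267 ≈ -1.0395e+6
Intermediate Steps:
B(o) = (-333 + o)/(-84 + o)
(1331249 - 1*2370770) - B(Q) = (1331249 - 1*2370770) - (-333 - 1183)/(-84 - 1183) = (1331249 - 2370770) - (-1516)/(-1267) = -1039521 - (-1)*(-1516)/1267 = -1039521 - 1*1516/1267 = -1039521 - 1516/1267 = -1317074623/1267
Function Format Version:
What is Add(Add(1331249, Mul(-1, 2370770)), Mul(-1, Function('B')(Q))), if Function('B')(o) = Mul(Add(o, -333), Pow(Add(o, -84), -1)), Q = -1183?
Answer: Rational(-1317074623, 1267) ≈ -1.0395e+6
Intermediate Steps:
Function('B')(o) = Mul(Pow(Add(-84, o), -1), Add(-333, o)) (Function('B')(o) = Mul(Add(-333, o), Pow(Add(-84, o), -1)) = Mul(Pow(Add(-84, o), -1), Add(-333, o)))
Add(Add(1331249, Mul(-1, 2370770)), Mul(-1, Function('B')(Q))) = Add(Add(1331249, Mul(-1, 2370770)), Mul(-1, Mul(Pow(Add(-84, -1183), -1), Add(-333, -1183)))) = Add(Add(1331249, -2370770), Mul(-1, Mul(Pow(-1267, -1), -1516))) = Add(-1039521, Mul(-1, Mul(Rational(-1, 1267), -1516))) = Add(-1039521, Mul(-1, Rational(1516, 1267))) = Add(-1039521, Rational(-1516, 1267)) = Rational(-1317074623, 1267)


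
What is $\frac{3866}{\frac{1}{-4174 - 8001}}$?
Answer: $-47068550$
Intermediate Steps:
$\frac{3866}{\frac{1}{-4174 - 8001}} = \frac{3866}{\frac{1}{-12175}} = \frac{3866}{- \frac{1}{12175}} = 3866 \left(-12175\right) = -47068550$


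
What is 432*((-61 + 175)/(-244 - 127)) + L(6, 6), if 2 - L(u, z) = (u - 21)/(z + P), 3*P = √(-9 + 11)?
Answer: -1094173/8533 - 45*√2/322 ≈ -128.43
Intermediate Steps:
P = √2/3 (P = √(-9 + 11)/3 = √2/3 ≈ 0.47140)
L(u, z) = 2 - (-21 + u)/(z + √2/3) (L(u, z) = 2 - (u - 21)/(z + √2/3) = 2 - (-21 + u)/(z + √2/3))
432*((-61 + 175)/(-244 - 127)) + L(6, 6) = 432*((-61 + 175)/(-244 - 127)) + (63 - 3*6 + 2*√2 + 6*6)/(√2 + 3*6) = 432*(114/(-371)) + (63 - 18 + 2*√2 + 36)/(√2 + 18) = 432*(114*(-1/371)) + (81 + 2*√2)/(18 + √2) = 432*(-114/371) + (81 + 2*√2)/(18 + √2) = -49248/371 + (81 + 2*√2)/(18 + √2)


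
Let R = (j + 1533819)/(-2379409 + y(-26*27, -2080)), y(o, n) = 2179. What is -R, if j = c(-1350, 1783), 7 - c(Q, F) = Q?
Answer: 767588/1188615 ≈ 0.64578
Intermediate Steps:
c(Q, F) = 7 - Q
j = 1357 (j = 7 - 1*(-1350) = 7 + 1350 = 1357)
R = -767588/1188615 (R = (1357 + 1533819)/(-2379409 + 2179) = 1535176/(-2377230) = 1535176*(-1/2377230) = -767588/1188615 ≈ -0.64578)
-R = -1*(-767588/1188615) = 767588/1188615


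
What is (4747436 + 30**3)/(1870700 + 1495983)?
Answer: 4774436/3366683 ≈ 1.4181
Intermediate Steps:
(4747436 + 30**3)/(1870700 + 1495983) = (4747436 + 27000)/3366683 = 4774436*(1/3366683) = 4774436/3366683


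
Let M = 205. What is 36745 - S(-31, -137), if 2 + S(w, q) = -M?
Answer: 36952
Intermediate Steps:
S(w, q) = -207 (S(w, q) = -2 - 1*205 = -2 - 205 = -207)
36745 - S(-31, -137) = 36745 - 1*(-207) = 36745 + 207 = 36952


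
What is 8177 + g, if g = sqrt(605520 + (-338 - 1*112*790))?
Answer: 8177 + sqrt(516702) ≈ 8895.8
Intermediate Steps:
g = sqrt(516702) (g = sqrt(605520 + (-338 - 112*790)) = sqrt(605520 + (-338 - 88480)) = sqrt(605520 - 88818) = sqrt(516702) ≈ 718.82)
8177 + g = 8177 + sqrt(516702)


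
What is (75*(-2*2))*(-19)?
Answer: 5700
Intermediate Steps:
(75*(-2*2))*(-19) = (75*(-4))*(-19) = -300*(-19) = 5700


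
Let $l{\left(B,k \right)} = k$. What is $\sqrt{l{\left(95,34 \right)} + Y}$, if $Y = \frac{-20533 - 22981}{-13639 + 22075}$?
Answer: $\frac{\sqrt{513140790}}{4218} \approx 5.3705$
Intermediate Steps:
$Y = - \frac{21757}{4218}$ ($Y = - \frac{43514}{8436} = \left(-43514\right) \frac{1}{8436} = - \frac{21757}{4218} \approx -5.1581$)
$\sqrt{l{\left(95,34 \right)} + Y} = \sqrt{34 - \frac{21757}{4218}} = \sqrt{\frac{121655}{4218}} = \frac{\sqrt{513140790}}{4218}$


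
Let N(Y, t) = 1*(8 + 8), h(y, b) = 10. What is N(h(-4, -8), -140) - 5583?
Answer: -5567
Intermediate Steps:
N(Y, t) = 16 (N(Y, t) = 1*16 = 16)
N(h(-4, -8), -140) - 5583 = 16 - 5583 = -5567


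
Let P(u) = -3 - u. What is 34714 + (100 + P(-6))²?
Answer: 45323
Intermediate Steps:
34714 + (100 + P(-6))² = 34714 + (100 + (-3 - 1*(-6)))² = 34714 + (100 + (-3 + 6))² = 34714 + (100 + 3)² = 34714 + 103² = 34714 + 10609 = 45323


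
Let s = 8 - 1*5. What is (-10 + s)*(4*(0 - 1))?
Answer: 28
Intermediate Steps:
s = 3 (s = 8 - 5 = 3)
(-10 + s)*(4*(0 - 1)) = (-10 + 3)*(4*(0 - 1)) = -28*(-1) = -7*(-4) = 28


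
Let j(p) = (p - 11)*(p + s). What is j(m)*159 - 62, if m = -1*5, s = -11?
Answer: 40642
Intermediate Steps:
m = -5
j(p) = (-11 + p)**2 (j(p) = (p - 11)*(p - 11) = (-11 + p)*(-11 + p) = (-11 + p)**2)
j(m)*159 - 62 = (121 + (-5)**2 - 22*(-5))*159 - 62 = (121 + 25 + 110)*159 - 62 = 256*159 - 62 = 40704 - 62 = 40642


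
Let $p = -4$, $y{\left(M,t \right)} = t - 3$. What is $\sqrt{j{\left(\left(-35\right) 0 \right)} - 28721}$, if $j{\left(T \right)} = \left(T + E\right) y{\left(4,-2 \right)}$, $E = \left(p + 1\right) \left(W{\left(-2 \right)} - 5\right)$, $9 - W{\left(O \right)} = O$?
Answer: $i \sqrt{28631} \approx 169.21 i$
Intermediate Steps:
$y{\left(M,t \right)} = -3 + t$
$W{\left(O \right)} = 9 - O$
$E = -18$ ($E = \left(-4 + 1\right) \left(\left(9 - -2\right) - 5\right) = - 3 \left(\left(9 + 2\right) - 5\right) = - 3 \left(11 - 5\right) = \left(-3\right) 6 = -18$)
$j{\left(T \right)} = 90 - 5 T$ ($j{\left(T \right)} = \left(T - 18\right) \left(-3 - 2\right) = \left(-18 + T\right) \left(-5\right) = 90 - 5 T$)
$\sqrt{j{\left(\left(-35\right) 0 \right)} - 28721} = \sqrt{\left(90 - 5 \left(\left(-35\right) 0\right)\right) - 28721} = \sqrt{\left(90 - 0\right) - 28721} = \sqrt{\left(90 + 0\right) - 28721} = \sqrt{90 - 28721} = \sqrt{-28631} = i \sqrt{28631}$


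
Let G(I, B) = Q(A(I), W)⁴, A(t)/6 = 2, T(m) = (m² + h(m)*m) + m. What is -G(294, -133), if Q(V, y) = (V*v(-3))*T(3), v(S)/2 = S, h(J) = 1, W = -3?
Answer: -1360488960000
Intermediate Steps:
v(S) = 2*S
T(m) = m² + 2*m (T(m) = (m² + 1*m) + m = (m² + m) + m = (m + m²) + m = m² + 2*m)
A(t) = 12 (A(t) = 6*2 = 12)
Q(V, y) = -90*V (Q(V, y) = (V*(2*(-3)))*(3*(2 + 3)) = (V*(-6))*(3*5) = -6*V*15 = -90*V)
G(I, B) = 1360488960000 (G(I, B) = (-90*12)⁴ = (-1080)⁴ = 1360488960000)
-G(294, -133) = -1*1360488960000 = -1360488960000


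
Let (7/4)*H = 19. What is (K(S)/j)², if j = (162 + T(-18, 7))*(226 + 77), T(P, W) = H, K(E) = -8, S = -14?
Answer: 784/33604389225 ≈ 2.3330e-8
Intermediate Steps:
H = 76/7 (H = (4/7)*19 = 76/7 ≈ 10.857)
T(P, W) = 76/7
j = 366630/7 (j = (162 + 76/7)*(226 + 77) = (1210/7)*303 = 366630/7 ≈ 52376.)
(K(S)/j)² = (-8/366630/7)² = (-8*7/366630)² = (-28/183315)² = 784/33604389225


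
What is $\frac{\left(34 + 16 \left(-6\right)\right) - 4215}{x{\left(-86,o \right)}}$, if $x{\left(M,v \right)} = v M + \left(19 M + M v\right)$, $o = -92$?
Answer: $- \frac{4277}{14190} \approx -0.30141$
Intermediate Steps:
$x{\left(M,v \right)} = 19 M + 2 M v$ ($x{\left(M,v \right)} = M v + \left(19 M + M v\right) = 19 M + 2 M v$)
$\frac{\left(34 + 16 \left(-6\right)\right) - 4215}{x{\left(-86,o \right)}} = \frac{\left(34 + 16 \left(-6\right)\right) - 4215}{\left(-86\right) \left(19 + 2 \left(-92\right)\right)} = \frac{\left(34 - 96\right) - 4215}{\left(-86\right) \left(19 - 184\right)} = \frac{-62 - 4215}{\left(-86\right) \left(-165\right)} = - \frac{4277}{14190}$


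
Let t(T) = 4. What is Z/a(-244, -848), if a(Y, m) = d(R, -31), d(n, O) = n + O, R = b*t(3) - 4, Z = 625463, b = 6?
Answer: -625463/11 ≈ -56860.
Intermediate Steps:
R = 20 (R = 6*4 - 4 = 24 - 4 = 20)
d(n, O) = O + n
a(Y, m) = -11 (a(Y, m) = -31 + 20 = -11)
Z/a(-244, -848) = 625463/(-11) = 625463*(-1/11) = -625463/11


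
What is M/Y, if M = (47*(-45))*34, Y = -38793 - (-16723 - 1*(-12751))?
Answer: 7990/3869 ≈ 2.0651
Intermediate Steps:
Y = -34821 (Y = -38793 - (-16723 + 12751) = -38793 - 1*(-3972) = -38793 + 3972 = -34821)
M = -71910 (M = -2115*34 = -71910)
M/Y = -71910/(-34821) = -71910*(-1/34821) = 7990/3869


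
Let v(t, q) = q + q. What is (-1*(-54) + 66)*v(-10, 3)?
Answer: 720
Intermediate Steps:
v(t, q) = 2*q
(-1*(-54) + 66)*v(-10, 3) = (-1*(-54) + 66)*(2*3) = (54 + 66)*6 = 120*6 = 720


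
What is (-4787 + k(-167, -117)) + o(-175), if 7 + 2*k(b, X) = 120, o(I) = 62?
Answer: -9337/2 ≈ -4668.5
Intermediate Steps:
k(b, X) = 113/2 (k(b, X) = -7/2 + (½)*120 = -7/2 + 60 = 113/2)
(-4787 + k(-167, -117)) + o(-175) = (-4787 + 113/2) + 62 = -9461/2 + 62 = -9337/2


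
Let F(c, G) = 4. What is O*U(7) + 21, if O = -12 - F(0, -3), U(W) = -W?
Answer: 133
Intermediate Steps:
O = -16 (O = -12 - 1*4 = -12 - 4 = -16)
O*U(7) + 21 = -(-16)*7 + 21 = -16*(-7) + 21 = 112 + 21 = 133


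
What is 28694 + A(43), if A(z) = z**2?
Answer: 30543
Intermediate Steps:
28694 + A(43) = 28694 + 43**2 = 28694 + 1849 = 30543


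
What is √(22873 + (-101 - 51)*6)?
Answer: √21961 ≈ 148.19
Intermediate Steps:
√(22873 + (-101 - 51)*6) = √(22873 - 152*6) = √(22873 - 912) = √21961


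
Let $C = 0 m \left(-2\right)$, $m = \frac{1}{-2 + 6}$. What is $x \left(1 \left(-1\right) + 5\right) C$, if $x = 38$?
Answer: $0$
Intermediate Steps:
$m = \frac{1}{4} \approx 0.25$
$C = 0$ ($C = 0 \cdot \frac{1}{4} \left(-2\right) = 0 \left(-2\right) = 0$)
$x \left(1 \left(-1\right) + 5\right) C = 38 \left(1 \left(-1\right) + 5\right) 0 = 38 \left(-1 + 5\right) 0 = 38 \cdot 4 \cdot 0 = 152 \cdot 0 = 0$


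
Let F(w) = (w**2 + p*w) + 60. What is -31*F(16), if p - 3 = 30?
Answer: -26164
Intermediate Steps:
p = 33 (p = 3 + 30 = 33)
F(w) = 60 + w**2 + 33*w (F(w) = (w**2 + 33*w) + 60 = 60 + w**2 + 33*w)
-31*F(16) = -31*(60 + 16**2 + 33*16) = -31*(60 + 256 + 528) = -31*844 = -26164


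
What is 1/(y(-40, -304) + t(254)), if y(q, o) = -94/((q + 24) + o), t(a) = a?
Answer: 160/40687 ≈ 0.0039325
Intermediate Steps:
y(q, o) = -94/(24 + o + q) (y(q, o) = -94/((24 + q) + o) = -94/(24 + o + q))
1/(y(-40, -304) + t(254)) = 1/(-94/(24 - 304 - 40) + 254) = 1/(-94/(-320) + 254) = 1/(-94*(-1/320) + 254) = 1/(47/160 + 254) = 1/(40687/160) = 160/40687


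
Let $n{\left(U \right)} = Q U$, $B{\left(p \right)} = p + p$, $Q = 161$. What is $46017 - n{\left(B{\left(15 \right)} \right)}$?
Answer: $41187$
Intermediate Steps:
$B{\left(p \right)} = 2 p$
$n{\left(U \right)} = 161 U$
$46017 - n{\left(B{\left(15 \right)} \right)} = 46017 - 161 \cdot 2 \cdot 15 = 46017 - 161 \cdot 30 = 46017 - 4830 = 41187$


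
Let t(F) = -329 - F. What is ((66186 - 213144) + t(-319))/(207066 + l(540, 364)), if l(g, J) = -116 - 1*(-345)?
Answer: -146968/207295 ≈ -0.70898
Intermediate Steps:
l(g, J) = 229 (l(g, J) = -116 + 345 = 229)
((66186 - 213144) + t(-319))/(207066 + l(540, 364)) = ((66186 - 213144) + (-329 - 1*(-319)))/(207066 + 229) = (-146958 + (-329 + 319))/207295 = (-146958 - 10)*(1/207295) = -146968*1/207295 = -146968/207295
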